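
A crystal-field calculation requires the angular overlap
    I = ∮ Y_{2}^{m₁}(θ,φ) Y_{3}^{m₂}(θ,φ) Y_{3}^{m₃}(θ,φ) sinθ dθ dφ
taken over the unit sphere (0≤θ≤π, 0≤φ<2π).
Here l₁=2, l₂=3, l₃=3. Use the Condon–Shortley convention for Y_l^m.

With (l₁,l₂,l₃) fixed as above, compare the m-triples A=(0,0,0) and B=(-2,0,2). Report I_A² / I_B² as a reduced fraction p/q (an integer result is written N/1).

4/5

Shared (l₁,l₂,l₃)=(2,3,3): N and (l;000)² cancel in I_A²/I_B².
A: Δ = 2!·2!·4!/9! = 1/3780; Racah Σ t=0..2: t=0:+1/24 t=1:−1/4 t=2:+1/24 = -1/6; ⇒ 3j(2 3 3; 0 0 0)² = 4/105, sgn +1
B: Δ = 2!·2!·4!/9! = 1/3780; Racah Σ t=2..2: t=2:+1/24 = 1/24; ⇒ 3j(2 3 3; -2 0 2)² = 1/21, sgn -1
I_A²/I_B² = (4/105)/(1/21) = 4/5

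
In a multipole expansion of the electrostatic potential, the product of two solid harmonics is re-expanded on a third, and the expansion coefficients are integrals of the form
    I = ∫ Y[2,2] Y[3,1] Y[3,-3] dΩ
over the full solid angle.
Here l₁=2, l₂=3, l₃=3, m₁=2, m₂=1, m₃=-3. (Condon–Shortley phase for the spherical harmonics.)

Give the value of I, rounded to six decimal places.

Checks pass: Σm=0; 8 even; l₃=3∈[1,5].
(2·2+1)(2·3+1)(2·3+1) = 245
Δ: 2! 2! 4! / 9! → 1/3780
sum: t=0:+1/24 t=1:−1/4 t=2:+1/24 = -1/6
3j²(2 3 3; 0 0 0) = Δ·Π!·Σ² = 4/105  (sign +1)
sum: t=0:+1/96 = 1/96
3j²(2 3 3; 2 1 -3) = Δ·Π!·Σ² = 1/42  (sign +1)
combine: 4πI² = 245·4/105·1/42 = 2/9
take √, sign +1: I = 0.13298076

0.132981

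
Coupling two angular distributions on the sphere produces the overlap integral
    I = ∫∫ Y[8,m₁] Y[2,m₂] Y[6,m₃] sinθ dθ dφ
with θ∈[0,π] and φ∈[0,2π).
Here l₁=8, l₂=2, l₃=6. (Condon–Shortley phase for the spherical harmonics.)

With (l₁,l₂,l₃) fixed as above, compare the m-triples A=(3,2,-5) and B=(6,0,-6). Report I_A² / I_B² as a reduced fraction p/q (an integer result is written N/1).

Same 8,2,6: normalisation and zero-m 3j drop out of the ratio.
A: Δ: 4! 12! 0! / 17! → 1/30940; sum: t=4:+1/958003200 = 1/958003200; 3j²(8 2 6; 3 2 -5) = Δ·Π!·Σ² = 1/6188  (sign -1)
B: Δ: 4! 12! 0! / 17! → 1/30940; sum: t=2:+1/1916006400 = 1/1916006400; 3j²(8 2 6; 6 0 -6) = Δ·Π!·Σ² = 1/340  (sign +1)
I_A²/I_B² = (1/6188)/(1/340) = 5/91

5/91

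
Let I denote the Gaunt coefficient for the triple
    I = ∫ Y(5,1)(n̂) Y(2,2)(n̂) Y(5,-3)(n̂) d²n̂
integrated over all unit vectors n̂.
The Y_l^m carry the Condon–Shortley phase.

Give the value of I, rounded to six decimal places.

Checks pass: Σm=0; 12 even; l₃=5∈[3,7].
(2·5+1)(2·2+1)(2·5+1) = 605
Δ: 2! 8! 2! / 13! → 1/38610
sum: t=0:+1/2880 t=1:−1/576 t=2:+1/2880 = -1/960
3j²(5 2 5; 0 0 0) = Δ·Π!·Σ² = 10/429  (sign +1)
sum: t=2:+1/5760 = 1/5760
3j²(5 2 5; 1 2 -3) = Δ·Π!·Σ² = 56/2145  (sign +1)
combine: 4πI² = 605·10/429·56/2145 = 560/1521
take √, sign +1: I = 0.17116875

0.171169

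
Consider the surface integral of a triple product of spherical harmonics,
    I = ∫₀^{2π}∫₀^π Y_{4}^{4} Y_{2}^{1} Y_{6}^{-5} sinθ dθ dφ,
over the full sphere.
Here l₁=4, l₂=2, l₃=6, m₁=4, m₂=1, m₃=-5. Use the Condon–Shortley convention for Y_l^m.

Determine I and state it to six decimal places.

-0.204295

m-sum 0 ✓  L=12 even ✓  2≤6≤6 ✓
Π(2lᵢ+1) = 9×5×13 = 585
triangle coeff Δ(4,2,6) = 1/6435
Σ_t [0,0]: t=0:+1/2304 = 1/2304
(3j)²=5/143 [(4 2 6; 0 0 0)], sign=+1
Σ_t [0,0]: t=0:+1/241920 = 1/241920
(3j)²=1/39 [(4 2 6; 4 1 -5)], sign=-1
⇒ 4πI² = 75/143
I = (-1)√(75/143/(4π)) = -0.20429497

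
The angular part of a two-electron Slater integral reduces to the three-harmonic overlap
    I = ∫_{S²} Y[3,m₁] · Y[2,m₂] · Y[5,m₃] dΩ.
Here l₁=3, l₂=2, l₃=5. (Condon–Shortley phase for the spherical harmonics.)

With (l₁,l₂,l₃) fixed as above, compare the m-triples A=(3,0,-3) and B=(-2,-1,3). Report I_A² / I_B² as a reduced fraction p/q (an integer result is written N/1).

1/4

Same 3,2,5: normalisation and zero-m 3j drop out of the ratio.
A: Δ: 0! 6! 4! / 11! → 1/2310; sum: t=0:+1/2880 = 1/2880; 3j²(3 2 5; 3 0 -3) = Δ·Π!·Σ² = 2/165  (sign +1)
B: Δ: 0! 6! 4! / 11! → 1/2310; sum: t=0:+1/720 = 1/720; 3j²(3 2 5; -2 -1 3) = Δ·Π!·Σ² = 8/165  (sign +1)
I_A²/I_B² = (2/165)/(8/165) = 1/4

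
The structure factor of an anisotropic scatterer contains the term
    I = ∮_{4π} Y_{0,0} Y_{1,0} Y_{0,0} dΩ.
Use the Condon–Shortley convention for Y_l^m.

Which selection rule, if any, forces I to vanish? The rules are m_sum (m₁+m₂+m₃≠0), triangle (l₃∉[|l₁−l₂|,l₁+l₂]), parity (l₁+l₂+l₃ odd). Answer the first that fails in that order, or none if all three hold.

triangle

Σmᵢ = 0  ✓
l₃∈[|l₁−l₂|,l₁+l₂]=[1,1], have l₃=0  ✗
Σlᵢ = 1 ⇒ odd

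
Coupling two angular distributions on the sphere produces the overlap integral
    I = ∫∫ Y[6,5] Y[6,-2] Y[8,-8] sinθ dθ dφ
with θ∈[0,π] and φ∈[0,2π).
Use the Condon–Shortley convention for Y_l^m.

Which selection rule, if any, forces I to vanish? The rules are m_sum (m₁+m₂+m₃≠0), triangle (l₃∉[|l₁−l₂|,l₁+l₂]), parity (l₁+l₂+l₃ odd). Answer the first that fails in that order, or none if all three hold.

azimuthal sum: 5 − 2 − 8 = -5  ✗
0 ≤ 8 ≤ 12 (triangle on l)
L = 6 + 6 + 8 = 20 (even)

m_sum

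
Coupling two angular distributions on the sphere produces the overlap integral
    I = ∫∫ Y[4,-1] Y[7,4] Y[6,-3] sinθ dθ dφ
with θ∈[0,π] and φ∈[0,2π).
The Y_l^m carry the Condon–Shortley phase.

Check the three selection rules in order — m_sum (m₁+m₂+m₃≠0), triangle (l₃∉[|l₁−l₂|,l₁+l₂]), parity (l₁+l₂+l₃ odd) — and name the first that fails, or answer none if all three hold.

azimuthal sum: -1 + 4 − 3 = 0  ✓
3 ≤ 6 ≤ 11 (triangle on l)  ✓
L = 4 + 7 + 6 = 17 (odd)  ✗

parity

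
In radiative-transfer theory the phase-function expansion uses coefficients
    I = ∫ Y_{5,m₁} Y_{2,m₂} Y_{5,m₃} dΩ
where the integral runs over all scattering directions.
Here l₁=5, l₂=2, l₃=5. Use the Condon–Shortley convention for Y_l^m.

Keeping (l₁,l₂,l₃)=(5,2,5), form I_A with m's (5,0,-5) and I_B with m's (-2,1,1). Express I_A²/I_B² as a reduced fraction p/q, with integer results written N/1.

75/14

Shared (l₁,l₂,l₃)=(5,2,5): N and (l;000)² cancel in I_A²/I_B².
A: Δ = 2!·8!·2!/13! = 1/38610; Racah Σ t=0..0: t=0:+1/161280 = 1/161280; ⇒ 3j(5 2 5; 5 0 -5)² = 15/286, sgn +1
B: Δ = 2!·8!·2!/13! = 1/38610; Racah Σ t=1..2: t=1:−1/2880 t=2:+1/1440 = 1/2880; ⇒ 3j(5 2 5; -2 1 1)² = 7/715, sgn +1
I_A²/I_B² = (15/286)/(7/715) = 75/14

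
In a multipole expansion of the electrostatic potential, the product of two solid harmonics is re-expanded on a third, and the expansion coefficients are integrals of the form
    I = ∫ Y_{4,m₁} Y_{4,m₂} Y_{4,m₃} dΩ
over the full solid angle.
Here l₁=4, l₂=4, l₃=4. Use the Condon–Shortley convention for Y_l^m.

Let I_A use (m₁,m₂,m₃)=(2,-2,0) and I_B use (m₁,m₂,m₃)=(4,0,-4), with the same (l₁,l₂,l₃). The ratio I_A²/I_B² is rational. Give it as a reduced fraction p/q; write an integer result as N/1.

Same 4,4,4: normalisation and zero-m 3j drop out of the ratio.
A: Δ: 4! 4! 4! / 13! → 1/450450; sum: t=0:+1/384 t=1:−1/216 t=2:+1/2304 = -11/6912; 3j²(4 4 4; 2 -2 0) = Δ·Π!·Σ² = 11/1638  (sign -1)
B: Δ: 4! 4! 4! / 13! → 1/450450; sum: t=0:+1/13824 = 1/13824; 3j²(4 4 4; 4 0 -4) = Δ·Π!·Σ² = 14/1287  (sign +1)
I_A²/I_B² = (11/1638)/(14/1287) = 121/196

121/196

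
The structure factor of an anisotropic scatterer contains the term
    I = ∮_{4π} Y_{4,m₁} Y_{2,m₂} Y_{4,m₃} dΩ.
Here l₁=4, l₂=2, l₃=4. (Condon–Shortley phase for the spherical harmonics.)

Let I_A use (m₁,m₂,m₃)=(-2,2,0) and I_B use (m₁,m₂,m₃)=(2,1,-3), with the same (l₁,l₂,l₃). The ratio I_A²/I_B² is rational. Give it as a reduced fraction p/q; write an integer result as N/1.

Same 4,2,4: normalisation and zero-m 3j drop out of the ratio.
A: Δ: 2! 6! 2! / 11! → 1/13860; sum: t=2:+1/192 = 1/192; 3j²(4 2 4; -2 2 0) = Δ·Π!·Σ² = 3/77  (sign +1)
B: Δ: 2! 6! 2! / 11! → 1/13860; sum: t=1:−1/240 t=2:+1/1440 = -1/288; 3j²(4 2 4; 2 1 -3) = Δ·Π!·Σ² = 5/132  (sign +1)
I_A²/I_B² = (3/77)/(5/132) = 36/35

36/35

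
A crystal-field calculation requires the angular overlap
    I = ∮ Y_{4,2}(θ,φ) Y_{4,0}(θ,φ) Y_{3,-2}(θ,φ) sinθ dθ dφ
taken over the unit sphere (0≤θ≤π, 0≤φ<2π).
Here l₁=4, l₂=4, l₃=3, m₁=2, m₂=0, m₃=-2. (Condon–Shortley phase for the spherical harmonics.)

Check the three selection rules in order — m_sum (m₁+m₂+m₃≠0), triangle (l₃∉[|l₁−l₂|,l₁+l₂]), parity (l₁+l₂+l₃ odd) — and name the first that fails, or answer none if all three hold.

azimuthal sum: 2 + 0 − 2 = 0  ✓
0 ≤ 3 ≤ 8 (triangle on l)  ✓
L = 4 + 4 + 3 = 11 (odd)  ✗

parity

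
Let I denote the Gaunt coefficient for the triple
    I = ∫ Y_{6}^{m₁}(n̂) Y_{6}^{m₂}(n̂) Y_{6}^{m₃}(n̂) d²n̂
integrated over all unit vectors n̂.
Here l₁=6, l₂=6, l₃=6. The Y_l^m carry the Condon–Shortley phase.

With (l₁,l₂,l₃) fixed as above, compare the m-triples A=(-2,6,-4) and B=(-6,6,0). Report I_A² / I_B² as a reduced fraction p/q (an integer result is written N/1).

Same 6,6,6: normalisation and zero-m 3j drop out of the ratio.
A: Δ: 6! 6! 6! / 19! → 1/325909584; sum: t=6:+1/24883200 = 1/24883200; 3j²(6 6 6; -2 6 -4) = Δ·Π!·Σ² = 70/4199  (sign +1)
B: Δ: 6! 6! 6! / 19! → 1/325909584; sum: t=6:+1/373248000 = 1/373248000; 3j²(6 6 6; -6 6 0) = Δ·Π!·Σ² = 11/4199  (sign +1)
I_A²/I_B² = (70/4199)/(11/4199) = 70/11

70/11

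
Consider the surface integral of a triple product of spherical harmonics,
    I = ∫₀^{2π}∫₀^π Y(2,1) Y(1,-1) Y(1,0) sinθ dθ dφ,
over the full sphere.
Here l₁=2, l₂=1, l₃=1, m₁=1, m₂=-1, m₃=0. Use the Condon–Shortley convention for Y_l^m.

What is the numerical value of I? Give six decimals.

Rules hold: Σm=0, L=4 even, 1≤1≤3.
N = 5·3·3 = 45
Δ = 2!·2!·0!/5! = 1/30
Racah Σ t=1..1: t=1:−1/1 = -1/1
⇒ 3j(2 1 1; 0 0 0)² = 2/15, sgn +1
Racah Σ t=0..0: t=0:+1/2 = 1/2
⇒ 3j(2 1 1; 1 -1 0)² = 1/10, sgn -1
4πI² = N·(3j₀)²·(3jₘ)² = 3/5
I = -1·√(0.6/4π) = -0.21850969

-0.218510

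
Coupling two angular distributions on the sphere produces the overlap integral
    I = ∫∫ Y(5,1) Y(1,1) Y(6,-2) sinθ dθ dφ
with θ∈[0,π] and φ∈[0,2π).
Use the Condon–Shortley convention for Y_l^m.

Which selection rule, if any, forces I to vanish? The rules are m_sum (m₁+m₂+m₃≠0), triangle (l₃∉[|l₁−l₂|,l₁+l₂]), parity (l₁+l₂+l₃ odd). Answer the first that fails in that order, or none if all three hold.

Σmᵢ = 0  ✓
l₃∈[|l₁−l₂|,l₁+l₂]=[4,6], have l₃=6  ✓
Σlᵢ = 12 ⇒ even  ✓

none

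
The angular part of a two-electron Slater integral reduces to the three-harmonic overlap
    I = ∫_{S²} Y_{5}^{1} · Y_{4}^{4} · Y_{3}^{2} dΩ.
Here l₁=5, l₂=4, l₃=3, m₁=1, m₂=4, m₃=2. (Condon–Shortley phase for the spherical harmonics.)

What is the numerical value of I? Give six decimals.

0.000000

1 + 4 + 2 = 7 ≠ 0: azimuthal integral kills it; I = 0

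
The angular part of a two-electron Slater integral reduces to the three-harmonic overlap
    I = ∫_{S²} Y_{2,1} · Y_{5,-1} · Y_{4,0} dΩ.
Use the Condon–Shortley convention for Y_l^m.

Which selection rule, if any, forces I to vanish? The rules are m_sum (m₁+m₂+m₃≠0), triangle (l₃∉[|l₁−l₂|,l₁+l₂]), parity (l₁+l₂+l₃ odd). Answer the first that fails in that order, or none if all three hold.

parity

azimuthal sum: 1 − 1 + 0 = 0  ✓
3 ≤ 4 ≤ 7 (triangle on l)  ✓
L = 2 + 5 + 4 = 11 (odd)  ✗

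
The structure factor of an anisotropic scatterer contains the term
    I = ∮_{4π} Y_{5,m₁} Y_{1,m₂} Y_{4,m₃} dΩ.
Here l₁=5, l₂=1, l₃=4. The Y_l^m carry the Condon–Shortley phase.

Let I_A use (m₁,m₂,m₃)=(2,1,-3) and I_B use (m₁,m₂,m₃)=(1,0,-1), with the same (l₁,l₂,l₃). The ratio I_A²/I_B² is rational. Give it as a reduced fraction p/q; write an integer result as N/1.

1/8

Shared (l₁,l₂,l₃)=(5,1,4): N and (l;000)² cancel in I_A²/I_B².
A: Δ = 2!·8!·0!/11! = 1/495; Racah Σ t=2..2: t=2:+1/10080 = 1/10080; ⇒ 3j(5 1 4; 2 1 -3)² = 1/165, sgn -1
B: Δ = 2!·8!·0!/11! = 1/495; Racah Σ t=1..1: t=1:−1/720 = -1/720; ⇒ 3j(5 1 4; 1 0 -1)² = 8/165, sgn +1
I_A²/I_B² = (1/165)/(8/165) = 1/8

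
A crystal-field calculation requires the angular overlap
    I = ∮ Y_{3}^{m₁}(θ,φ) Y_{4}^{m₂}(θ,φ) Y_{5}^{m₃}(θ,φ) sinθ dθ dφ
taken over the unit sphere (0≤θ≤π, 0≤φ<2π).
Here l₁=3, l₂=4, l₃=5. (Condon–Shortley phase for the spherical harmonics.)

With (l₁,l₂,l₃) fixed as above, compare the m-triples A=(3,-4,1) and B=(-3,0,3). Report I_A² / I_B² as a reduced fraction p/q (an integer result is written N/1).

Same 3,4,5: normalisation and zero-m 3j drop out of the ratio.
A: Δ: 2! 4! 6! / 13! → 1/180180; sum: t=0:+1/34560 = 1/34560; 3j²(3 4 5; 3 -4 1) = Δ·Π!·Σ² = 1/429  (sign +1)
B: Δ: 2! 4! 6! / 13! → 1/180180; sum: t=2:+1/2304 = 1/2304; 3j²(3 4 5; -3 0 3) = Δ·Π!·Σ² = 5/143  (sign +1)
I_A²/I_B² = (1/429)/(5/143) = 1/15

1/15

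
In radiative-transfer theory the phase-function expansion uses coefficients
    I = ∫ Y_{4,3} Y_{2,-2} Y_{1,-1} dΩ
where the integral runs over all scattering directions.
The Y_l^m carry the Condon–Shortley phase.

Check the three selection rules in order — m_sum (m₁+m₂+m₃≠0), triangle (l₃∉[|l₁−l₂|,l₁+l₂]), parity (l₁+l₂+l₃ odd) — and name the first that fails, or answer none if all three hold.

triangle

m₁+m₂+m₃ = 3 − 2 − 1 = 0  ✓
triangle: |4−2|=2 ≤ l₃=1 ≤ 4+2=6  ✗
parity: l₁+l₂+l₃ = 7 is odd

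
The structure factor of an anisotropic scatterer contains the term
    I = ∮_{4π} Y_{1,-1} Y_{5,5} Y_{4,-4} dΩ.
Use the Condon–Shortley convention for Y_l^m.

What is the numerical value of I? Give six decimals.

Rules hold: Σm=0, L=10 even, 4≤4≤6.
N = 3·11·9 = 297
Δ = 2!·0!·8!/11! = 1/495
Racah Σ t=1..1: t=1:−1/576 = -1/576
⇒ 3j(1 5 4; 0 0 0)² = 5/99, sgn -1
Racah Σ t=2..2: t=2:+1/80640 = 1/80640
⇒ 3j(1 5 4; -1 5 -4)² = 1/11, sgn +1
4πI² = N·(3j₀)²·(3jₘ)² = 15/11
I = -1·√(1.36364/4π) = -0.32941575

-0.329416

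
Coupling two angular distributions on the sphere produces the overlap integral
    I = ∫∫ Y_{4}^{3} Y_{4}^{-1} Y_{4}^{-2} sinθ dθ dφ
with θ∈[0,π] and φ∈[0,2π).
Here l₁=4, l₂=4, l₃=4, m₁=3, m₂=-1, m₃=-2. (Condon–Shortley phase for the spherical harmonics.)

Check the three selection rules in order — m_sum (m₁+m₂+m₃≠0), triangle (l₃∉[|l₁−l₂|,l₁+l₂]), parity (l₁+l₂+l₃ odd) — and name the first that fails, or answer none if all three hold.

none

azimuthal sum: 3 − 1 − 2 = 0  ✓
0 ≤ 4 ≤ 8 (triangle on l)  ✓
L = 4 + 4 + 4 = 12 (even)  ✓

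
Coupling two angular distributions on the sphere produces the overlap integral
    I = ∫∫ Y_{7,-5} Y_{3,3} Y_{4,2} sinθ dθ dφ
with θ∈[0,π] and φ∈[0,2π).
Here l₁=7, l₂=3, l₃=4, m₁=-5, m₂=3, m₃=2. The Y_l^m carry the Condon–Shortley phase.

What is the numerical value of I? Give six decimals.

m-sum 0 ✓  L=14 even ✓  4≤4≤10 ✓
Π(2lᵢ+1) = 15×7×9 = 945
triangle coeff Δ(7,3,4) = 1/45045
Σ_t [3,3]: t=3:−1/20736 = -1/20736
(3j)²=35/1287 [(7 3 4; 0 0 0)], sign=-1
Σ_t [6,6]: t=6:+1/1036800 = 1/1036800
(3j)²=4/195 [(7 3 4; -5 3 2)], sign=+1
⇒ 4πI² = 980/1859
I = (-1)√(980/1859/(4π)) = -0.20481814

-0.204818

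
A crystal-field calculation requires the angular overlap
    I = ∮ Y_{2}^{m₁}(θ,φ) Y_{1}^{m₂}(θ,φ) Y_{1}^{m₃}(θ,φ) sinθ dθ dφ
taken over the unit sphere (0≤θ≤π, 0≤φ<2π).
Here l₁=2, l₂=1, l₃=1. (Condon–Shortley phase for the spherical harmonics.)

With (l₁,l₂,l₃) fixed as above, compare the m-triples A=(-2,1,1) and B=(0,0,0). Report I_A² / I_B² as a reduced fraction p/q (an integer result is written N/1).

3/2

Same 2,1,1: normalisation and zero-m 3j drop out of the ratio.
A: Δ: 2! 2! 0! / 5! → 1/30; sum: t=2:+1/4 = 1/4; 3j²(2 1 1; -2 1 1) = Δ·Π!·Σ² = 1/5  (sign +1)
B: Δ: 2! 2! 0! / 5! → 1/30; sum: t=1:−1/1 = -1/1; 3j²(2 1 1; 0 0 0) = Δ·Π!·Σ² = 2/15  (sign +1)
I_A²/I_B² = (1/5)/(2/15) = 3/2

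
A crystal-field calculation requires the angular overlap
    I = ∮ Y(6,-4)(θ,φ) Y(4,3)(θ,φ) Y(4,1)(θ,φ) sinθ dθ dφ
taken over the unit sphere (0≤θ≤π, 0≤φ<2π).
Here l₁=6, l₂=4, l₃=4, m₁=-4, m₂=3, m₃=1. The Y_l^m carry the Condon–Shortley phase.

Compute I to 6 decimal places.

Checks pass: Σm=0; 14 even; l₃=4∈[2,10].
(2·6+1)(2·4+1)(2·4+1) = 1053
Δ: 6! 6! 2! / 15! → 1/1261260
sum: t=2:+1/4608 t=3:−1/1296 t=4:+1/4608 = -7/20736
3j²(6 4 4; 0 0 0) = Δ·Π!·Σ² = 20/1287  (sign -1)
sum: t=5:−1/28800 t=6:+1/34560 = -1/172800
3j²(6 4 4; -4 3 1) = Δ·Π!·Σ² = 1/1430  (sign +1)
combine: 4πI² = 1053·20/1287·1/1430 = 18/1573
take √, sign -1: I = -0.03017637

-0.030176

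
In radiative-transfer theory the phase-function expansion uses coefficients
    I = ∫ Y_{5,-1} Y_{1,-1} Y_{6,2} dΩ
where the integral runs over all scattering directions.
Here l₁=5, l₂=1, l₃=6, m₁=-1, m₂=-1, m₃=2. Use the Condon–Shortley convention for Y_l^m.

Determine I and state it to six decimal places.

0.216205

m-sum 0 ✓  L=12 even ✓  4≤6≤6 ✓
Π(2lᵢ+1) = 11×3×13 = 429
triangle coeff Δ(5,1,6) = 1/858
Σ_t [0,0]: t=0:+1/14400 = 1/14400
(3j)²=6/143 [(5 1 6; 0 0 0)], sign=+1
Σ_t [0,0]: t=0:+1/34560 = 1/34560
(3j)²=14/429 [(5 1 6; -1 -1 2)], sign=+1
⇒ 4πI² = 84/143
I = (+1)√(84/143/(4π)) = 0.21620548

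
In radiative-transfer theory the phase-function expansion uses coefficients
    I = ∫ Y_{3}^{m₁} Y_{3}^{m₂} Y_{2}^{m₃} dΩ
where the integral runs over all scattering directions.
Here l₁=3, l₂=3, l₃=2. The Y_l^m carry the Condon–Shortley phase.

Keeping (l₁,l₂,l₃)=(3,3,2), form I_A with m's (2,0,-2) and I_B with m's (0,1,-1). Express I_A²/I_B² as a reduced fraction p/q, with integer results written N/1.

Shared (l₁,l₂,l₃)=(3,3,2): N and (l;000)² cancel in I_A²/I_B².
A: Δ = 4!·2!·2!/9! = 1/3780; Racah Σ t=1..1: t=1:−1/24 = -1/24; ⇒ 3j(3 3 2; 2 0 -2)² = 1/21, sgn -1
B: Δ = 4!·2!·2!/9! = 1/3780; Racah Σ t=2..3: t=2:+1/8 t=3:−1/12 = 1/24; ⇒ 3j(3 3 2; 0 1 -1)² = 1/210, sgn -1
I_A²/I_B² = (1/21)/(1/210) = 10/1

10/1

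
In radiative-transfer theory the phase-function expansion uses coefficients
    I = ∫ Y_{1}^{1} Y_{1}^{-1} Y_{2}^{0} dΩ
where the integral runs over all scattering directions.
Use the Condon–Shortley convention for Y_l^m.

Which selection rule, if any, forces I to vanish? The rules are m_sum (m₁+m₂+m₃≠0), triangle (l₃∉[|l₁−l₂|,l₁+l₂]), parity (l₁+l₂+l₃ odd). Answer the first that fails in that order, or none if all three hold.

none

azimuthal sum: 1 − 1 + 0 = 0  ✓
0 ≤ 2 ≤ 2 (triangle on l)  ✓
L = 1 + 1 + 2 = 4 (even)  ✓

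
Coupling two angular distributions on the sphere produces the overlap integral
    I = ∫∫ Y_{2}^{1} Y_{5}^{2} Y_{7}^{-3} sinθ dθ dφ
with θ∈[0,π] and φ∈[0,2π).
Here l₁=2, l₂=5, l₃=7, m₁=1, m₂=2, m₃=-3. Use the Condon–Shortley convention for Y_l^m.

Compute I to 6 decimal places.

-0.248277

m-sum 0 ✓  L=14 even ✓  3≤7≤7 ✓
Π(2lᵢ+1) = 5×11×15 = 825
triangle coeff Δ(2,5,7) = 1/15015
Σ_t [0,0]: t=0:+1/57600 = 1/57600
(3j)²=21/715 [(2 5 7; 0 0 0)], sign=-1
Σ_t [0,0]: t=0:+1/181440 = 1/181440
(3j)²=32/1001 [(2 5 7; 1 2 -3)], sign=+1
⇒ 4πI² = 1440/1859
I = (-1)√(1440/1859/(4π)) = -0.24827707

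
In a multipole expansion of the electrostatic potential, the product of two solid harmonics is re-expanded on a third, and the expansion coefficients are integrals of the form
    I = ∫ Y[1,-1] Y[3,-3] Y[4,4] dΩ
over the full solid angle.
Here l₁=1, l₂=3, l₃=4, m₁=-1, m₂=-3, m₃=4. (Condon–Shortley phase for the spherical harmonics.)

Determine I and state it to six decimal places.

Checks pass: Σm=0; 8 even; l₃=4∈[2,4].
(2·1+1)(2·3+1)(2·4+1) = 189
Δ: 0! 2! 6! / 9! → 1/252
sum: t=0:+1/36 = 1/36
3j²(1 3 4; 0 0 0) = Δ·Π!·Σ² = 4/63  (sign +1)
sum: t=0:+1/1440 = 1/1440
3j²(1 3 4; -1 -3 4) = Δ·Π!·Σ² = 1/9  (sign +1)
combine: 4πI² = 189·4/63·1/9 = 4/3
take √, sign +1: I = 0.32573501

0.325735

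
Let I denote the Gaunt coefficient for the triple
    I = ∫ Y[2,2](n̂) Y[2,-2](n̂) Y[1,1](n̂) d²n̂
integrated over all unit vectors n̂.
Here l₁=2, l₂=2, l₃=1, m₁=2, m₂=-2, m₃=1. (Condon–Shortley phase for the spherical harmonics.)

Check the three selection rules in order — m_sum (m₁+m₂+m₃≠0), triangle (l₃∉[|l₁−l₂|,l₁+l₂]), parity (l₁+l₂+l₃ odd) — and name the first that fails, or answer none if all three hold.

azimuthal sum: 2 − 2 + 1 = 1  ✗
0 ≤ 1 ≤ 4 (triangle on l)
L = 2 + 2 + 1 = 5 (odd)

m_sum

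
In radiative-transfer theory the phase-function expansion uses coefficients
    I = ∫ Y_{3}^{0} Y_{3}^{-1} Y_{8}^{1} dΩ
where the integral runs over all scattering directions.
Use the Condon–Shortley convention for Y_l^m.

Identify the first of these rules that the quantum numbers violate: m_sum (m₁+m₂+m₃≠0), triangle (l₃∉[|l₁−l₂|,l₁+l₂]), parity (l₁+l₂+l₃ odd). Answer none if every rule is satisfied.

triangle

azimuthal sum: 0 − 1 + 1 = 0  ✓
0 ≤ 8 ≤ 6 (triangle on l)  ✗
L = 3 + 3 + 8 = 14 (even)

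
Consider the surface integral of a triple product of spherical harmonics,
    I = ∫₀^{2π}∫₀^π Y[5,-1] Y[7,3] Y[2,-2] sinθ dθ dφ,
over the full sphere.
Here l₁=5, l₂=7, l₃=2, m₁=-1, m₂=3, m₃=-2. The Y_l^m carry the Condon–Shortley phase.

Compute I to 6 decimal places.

-0.164220

m-sum 0 ✓  L=14 even ✓  2≤2≤12 ✓
Π(2lᵢ+1) = 11×15×5 = 825
triangle coeff Δ(5,7,2) = 1/15015
Σ_t [5,5]: t=5:−1/57600 = -1/57600
(3j)²=21/715 [(5 7 2; 0 0 0)], sign=-1
Σ_t [6,6]: t=6:+1/414720 = 1/414720
(3j)²=2/143 [(5 7 2; -1 3 -2)], sign=+1
⇒ 4πI² = 630/1859
I = (-1)√(630/1859/(4π)) = -0.16421985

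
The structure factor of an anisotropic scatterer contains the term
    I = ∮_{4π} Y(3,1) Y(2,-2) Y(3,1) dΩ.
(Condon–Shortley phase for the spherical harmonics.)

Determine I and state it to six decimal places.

0.206013

Checks pass: Σm=0; 8 even; l₃=3∈[1,5].
(2·3+1)(2·2+1)(2·3+1) = 245
Δ: 2! 4! 2! / 9! → 1/3780
sum: t=0:+1/24 t=1:−1/4 t=2:+1/24 = -1/6
3j²(3 2 3; 0 0 0) = Δ·Π!·Σ² = 4/105  (sign +1)
sum: t=0:+1/16 = 1/16
3j²(3 2 3; 1 -2 1) = Δ·Π!·Σ² = 2/35  (sign +1)
combine: 4πI² = 245·4/105·2/35 = 8/15
take √, sign +1: I = 0.20601291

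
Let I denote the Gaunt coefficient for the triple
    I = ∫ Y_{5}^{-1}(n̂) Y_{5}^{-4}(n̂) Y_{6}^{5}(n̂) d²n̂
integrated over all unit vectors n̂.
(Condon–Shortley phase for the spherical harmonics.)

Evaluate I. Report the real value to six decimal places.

0.158629

Rules hold: Σm=0, L=16 even, 0≤6≤10.
N = 11·11·13 = 1573
Δ = 4!·6!·6!/17! = 1/28588560
Racah Σ t=0..4: t=0:+1/345600 t=1:−1/13824 t=2:+1/5184 t=3:−1/13824 t=4:+1/345600 = 7/129600
⇒ 3j(5 5 6; 0 0 0)² = 80/7293, sgn +1
Racah Σ t=0..1: t=0:+1/2073600 t=1:−1/518400 = -1/691200
⇒ 3j(5 5 6; -1 -4 5)² = 81/4420, sgn +1
4πI² = N·(3j₀)²·(3jₘ)² = 1188/3757
I = +1·√(0.31621/4π) = 0.15862904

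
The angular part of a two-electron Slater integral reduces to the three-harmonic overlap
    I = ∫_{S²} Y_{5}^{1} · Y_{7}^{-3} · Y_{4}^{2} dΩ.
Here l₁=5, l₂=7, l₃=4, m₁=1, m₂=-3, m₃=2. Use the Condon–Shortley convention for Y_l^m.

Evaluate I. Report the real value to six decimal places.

-0.072504

Checks pass: Σm=0; 16 even; l₃=4∈[2,12].
(2·5+1)(2·7+1)(2·4+1) = 1485
Δ: 8! 2! 6! / 17! → 1/6126120
sum: t=3:−1/69120 t=4:+1/20736 t=5:−1/69120 = 1/51840
3j²(5 7 4; 0 0 0) = Δ·Π!·Σ² = 280/21879  (sign +1)
sum: t=2:+1/138240 t=3:−1/86400 t=4:+1/829440 = -13/4147200
3j²(5 7 4; 1 -3 2) = Δ·Π!·Σ² = 13/3740  (sign -1)
combine: 4πI² = 1485·280/21879·13/3740 = 210/3179
take √, sign -1: I = -0.07250358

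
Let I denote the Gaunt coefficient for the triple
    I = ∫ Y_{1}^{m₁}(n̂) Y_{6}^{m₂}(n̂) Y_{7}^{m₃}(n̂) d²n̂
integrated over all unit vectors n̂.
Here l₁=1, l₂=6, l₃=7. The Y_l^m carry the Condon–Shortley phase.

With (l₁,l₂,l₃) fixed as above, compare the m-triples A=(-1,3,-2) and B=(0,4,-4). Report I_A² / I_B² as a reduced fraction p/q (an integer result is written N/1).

Same 1,6,7: normalisation and zero-m 3j drop out of the ratio.
A: Δ: 0! 2! 12! / 15! → 1/1365; sum: t=0:+1/4354560 = 1/4354560; 3j²(1 6 7; -1 3 -2) = Δ·Π!·Σ² = 2/273  (sign -1)
B: Δ: 0! 2! 12! / 15! → 1/1365; sum: t=0:+1/7257600 = 1/7257600; 3j²(1 6 7; 0 4 -4) = Δ·Π!·Σ² = 11/455  (sign -1)
I_A²/I_B² = (2/273)/(11/455) = 10/33

10/33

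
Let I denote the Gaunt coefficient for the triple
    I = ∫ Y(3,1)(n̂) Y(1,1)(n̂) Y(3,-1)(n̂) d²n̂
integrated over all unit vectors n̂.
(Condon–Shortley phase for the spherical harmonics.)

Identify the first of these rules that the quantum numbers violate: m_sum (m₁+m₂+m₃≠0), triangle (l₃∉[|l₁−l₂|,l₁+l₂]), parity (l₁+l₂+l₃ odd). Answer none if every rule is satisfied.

m_sum

azimuthal sum: 1 + 1 − 1 = 1  ✗
2 ≤ 3 ≤ 4 (triangle on l)
L = 3 + 1 + 3 = 7 (odd)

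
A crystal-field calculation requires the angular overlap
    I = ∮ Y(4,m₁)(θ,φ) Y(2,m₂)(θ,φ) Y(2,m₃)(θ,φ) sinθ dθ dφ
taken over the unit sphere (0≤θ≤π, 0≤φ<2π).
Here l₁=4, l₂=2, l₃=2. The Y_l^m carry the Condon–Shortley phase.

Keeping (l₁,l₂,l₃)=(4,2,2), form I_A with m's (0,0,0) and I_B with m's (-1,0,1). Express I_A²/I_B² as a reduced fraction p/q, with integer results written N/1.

6/5

Shared (l₁,l₂,l₃)=(4,2,2): N and (l;000)² cancel in I_A²/I_B².
A: Δ = 4!·4!·0!/9! = 1/630; Racah Σ t=2..2: t=2:+1/16 = 1/16; ⇒ 3j(4 2 2; 0 0 0)² = 2/35, sgn +1
B: Δ = 4!·4!·0!/9! = 1/630; Racah Σ t=2..2: t=2:+1/24 = 1/24; ⇒ 3j(4 2 2; -1 0 1)² = 1/21, sgn -1
I_A²/I_B² = (2/35)/(1/21) = 6/5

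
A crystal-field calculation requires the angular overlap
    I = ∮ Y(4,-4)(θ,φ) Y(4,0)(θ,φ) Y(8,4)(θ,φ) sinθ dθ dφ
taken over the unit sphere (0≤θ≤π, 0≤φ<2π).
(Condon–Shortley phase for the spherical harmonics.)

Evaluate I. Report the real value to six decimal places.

0.074514

Checks pass: Σm=0; 16 even; l₃=8∈[0,8].
(2·4+1)(2·4+1)(2·8+1) = 1377
Δ: 0! 8! 8! / 17! → 1/218790
sum: t=0:+1/331776 = 1/331776
3j²(4 4 8; 0 0 0) = Δ·Π!·Σ² = 490/21879  (sign +1)
sum: t=0:+1/23224320 = 1/23224320
3j²(4 4 8; -4 0 4) = Δ·Π!·Σ² = 1/442  (sign +1)
combine: 4πI² = 1377·490/21879·1/442 = 2205/31603
take √, sign +1: I = 0.07451354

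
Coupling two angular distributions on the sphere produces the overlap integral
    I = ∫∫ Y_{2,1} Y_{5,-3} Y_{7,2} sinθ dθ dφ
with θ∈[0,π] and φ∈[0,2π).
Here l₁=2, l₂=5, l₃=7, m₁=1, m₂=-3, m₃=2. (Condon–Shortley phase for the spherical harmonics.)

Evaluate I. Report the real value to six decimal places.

Rules hold: Σm=0, L=14 even, 3≤7≤7.
N = 5·11·15 = 825
Δ = 0!·4!·10!/15! = 1/15015
Racah Σ t=0..0: t=0:+1/57600 = 1/57600
⇒ 3j(2 5 7; 0 0 0)² = 21/715, sgn -1
Racah Σ t=0..0: t=0:+1/483840 = 1/483840
⇒ 3j(2 5 7; 1 -3 2)² = 6/1001, sgn -1
4πI² = N·(3j₀)²·(3jₘ)² = 270/1859
I = +1·√(0.145239/4π) = 0.10750713

0.107507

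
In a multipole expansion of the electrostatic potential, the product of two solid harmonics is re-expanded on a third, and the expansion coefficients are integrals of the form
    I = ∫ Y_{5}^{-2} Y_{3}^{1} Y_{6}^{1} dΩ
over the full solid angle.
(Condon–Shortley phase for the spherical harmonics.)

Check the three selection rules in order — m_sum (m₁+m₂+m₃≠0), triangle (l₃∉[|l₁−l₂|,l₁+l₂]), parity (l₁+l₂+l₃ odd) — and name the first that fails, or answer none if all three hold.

none

m₁+m₂+m₃ = -2 + 1 + 1 = 0  ✓
triangle: |5−3|=2 ≤ l₃=6 ≤ 5+3=8  ✓
parity: l₁+l₂+l₃ = 14 is even  ✓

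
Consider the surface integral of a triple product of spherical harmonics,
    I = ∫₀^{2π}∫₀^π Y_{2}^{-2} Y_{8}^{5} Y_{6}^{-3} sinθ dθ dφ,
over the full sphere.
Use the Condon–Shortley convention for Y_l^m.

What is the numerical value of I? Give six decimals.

Checks pass: Σm=0; 16 even; l₃=6∈[6,10].
(2·2+1)(2·8+1)(2·6+1) = 1105
Δ: 4! 0! 12! / 17! → 1/30940
sum: t=2:+1/2073600 = 1/2073600
3j²(2 8 6; 0 0 0) = Δ·Π!·Σ² = 28/1105  (sign +1)
sum: t=4:+1/52254720 = 1/52254720
3j²(2 8 6; -2 5 -3) = Δ·Π!·Σ² = 11/476  (sign -1)
combine: 4πI² = 1105·28/1105·11/476 = 11/17
take √, sign -1: I = -0.22691696

-0.226917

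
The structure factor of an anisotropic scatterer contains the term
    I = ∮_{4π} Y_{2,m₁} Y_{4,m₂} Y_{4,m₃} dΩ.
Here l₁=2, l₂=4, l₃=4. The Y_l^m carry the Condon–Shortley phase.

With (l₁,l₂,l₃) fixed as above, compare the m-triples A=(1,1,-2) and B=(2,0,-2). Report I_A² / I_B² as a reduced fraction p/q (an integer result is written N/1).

9/20

Same 2,4,4: normalisation and zero-m 3j drop out of the ratio.
A: Δ: 2! 2! 6! / 11! → 1/13860; sum: t=0:+1/240 t=1:−1/96 = -1/160; 3j²(2 4 4; 1 1 -2) = Δ·Π!·Σ² = 27/1540  (sign -1)
B: Δ: 2! 2! 6! / 11! → 1/13860; sum: t=0:+1/192 = 1/192; 3j²(2 4 4; 2 0 -2) = Δ·Π!·Σ² = 3/77  (sign +1)
I_A²/I_B² = (27/1540)/(3/77) = 9/20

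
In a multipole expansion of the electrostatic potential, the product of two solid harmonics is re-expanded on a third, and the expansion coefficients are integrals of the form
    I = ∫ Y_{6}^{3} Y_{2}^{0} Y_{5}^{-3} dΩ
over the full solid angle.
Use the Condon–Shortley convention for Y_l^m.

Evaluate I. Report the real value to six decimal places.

0.000000

L=13 odd ⇒ parity kills the (l;000) factor ⇒ I = 0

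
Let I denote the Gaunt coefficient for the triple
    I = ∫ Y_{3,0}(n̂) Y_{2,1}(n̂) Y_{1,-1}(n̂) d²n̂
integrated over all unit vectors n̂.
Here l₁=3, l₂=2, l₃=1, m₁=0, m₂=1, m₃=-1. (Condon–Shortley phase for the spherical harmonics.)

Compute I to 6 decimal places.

0.143048

m-sum 0 ✓  L=6 even ✓  1≤1≤5 ✓
Π(2lᵢ+1) = 7×5×3 = 105
triangle coeff Δ(3,2,1) = 1/105
Σ_t [2,2]: t=2:+1/4 = 1/4
(3j)²=3/35 [(3 2 1; 0 0 0)], sign=-1
Σ_t [3,3]: t=3:−1/12 = -1/12
(3j)²=1/35 [(3 2 1; 0 1 -1)], sign=-1
⇒ 4πI² = 9/35
I = (+1)√(9/35/(4π)) = 0.14304817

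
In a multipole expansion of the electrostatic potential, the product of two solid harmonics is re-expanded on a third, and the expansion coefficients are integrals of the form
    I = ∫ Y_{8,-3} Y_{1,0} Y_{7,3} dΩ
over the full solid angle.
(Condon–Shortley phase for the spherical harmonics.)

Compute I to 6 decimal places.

Rules hold: Σm=0, L=16 even, 7≤7≤9.
N = 17·3·15 = 765
Δ = 2!·14!·0!/17! = 1/2040
Racah Σ t=1..1: t=1:−1/25401600 = -1/25401600
⇒ 3j(8 1 7; 0 0 0)² = 8/255, sgn +1
Racah Σ t=1..1: t=1:−1/87091200 = -1/87091200
⇒ 3j(8 1 7; -3 0 3)² = 11/408, sgn -1
4πI² = N·(3j₀)²·(3jₘ)² = 11/17
I = -1·√(0.647059/4π) = -0.22691696

-0.226917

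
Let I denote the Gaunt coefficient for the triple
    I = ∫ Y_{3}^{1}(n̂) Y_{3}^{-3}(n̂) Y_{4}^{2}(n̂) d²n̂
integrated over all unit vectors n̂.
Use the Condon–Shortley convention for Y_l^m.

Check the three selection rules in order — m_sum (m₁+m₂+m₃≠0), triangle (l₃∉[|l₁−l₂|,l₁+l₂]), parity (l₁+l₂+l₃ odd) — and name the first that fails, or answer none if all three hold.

none

m₁+m₂+m₃ = 1 − 3 + 2 = 0  ✓
triangle: |3−3|=0 ≤ l₃=4 ≤ 3+3=6  ✓
parity: l₁+l₂+l₃ = 10 is even  ✓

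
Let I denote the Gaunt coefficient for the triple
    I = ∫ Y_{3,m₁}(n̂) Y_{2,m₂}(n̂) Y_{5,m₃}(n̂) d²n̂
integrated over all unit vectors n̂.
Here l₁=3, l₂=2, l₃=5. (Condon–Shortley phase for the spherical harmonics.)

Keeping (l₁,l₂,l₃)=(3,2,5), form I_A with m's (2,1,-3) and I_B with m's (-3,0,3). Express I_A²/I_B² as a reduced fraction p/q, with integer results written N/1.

l's match ⇒ only the (l;m) 3-j factors differ between A and B.
A: triangle coeff Δ(3,2,5) = 1/2310; Σ_t [0,0]: t=0:+1/720 = 1/720; (3j)²=8/165 [(3 2 5; 2 1 -3)], sign=+1
B: triangle coeff Δ(3,2,5) = 1/2310; Σ_t [0,0]: t=0:+1/2880 = 1/2880; (3j)²=2/165 [(3 2 5; -3 0 3)], sign=+1
I_A²/I_B² = (8/165)/(2/165) = 4/1

4/1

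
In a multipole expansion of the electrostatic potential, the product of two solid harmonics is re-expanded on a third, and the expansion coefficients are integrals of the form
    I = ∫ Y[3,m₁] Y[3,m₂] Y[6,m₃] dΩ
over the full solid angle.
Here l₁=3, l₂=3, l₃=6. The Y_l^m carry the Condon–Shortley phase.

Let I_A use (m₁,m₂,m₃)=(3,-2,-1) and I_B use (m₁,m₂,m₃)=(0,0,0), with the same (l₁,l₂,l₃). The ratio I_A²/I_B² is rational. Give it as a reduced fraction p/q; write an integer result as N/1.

7/400

l's match ⇒ only the (l;m) 3-j factors differ between A and B.
A: triangle coeff Δ(3,3,6) = 1/12012; Σ_t [0,0]: t=0:+1/86400 = 1/86400; (3j)²=1/1716 [(3 3 6; 3 -2 -1)], sign=-1
B: triangle coeff Δ(3,3,6) = 1/12012; Σ_t [0,0]: t=0:+1/1296 = 1/1296; (3j)²=100/3003 [(3 3 6; 0 0 0)], sign=+1
I_A²/I_B² = (1/1716)/(100/3003) = 7/400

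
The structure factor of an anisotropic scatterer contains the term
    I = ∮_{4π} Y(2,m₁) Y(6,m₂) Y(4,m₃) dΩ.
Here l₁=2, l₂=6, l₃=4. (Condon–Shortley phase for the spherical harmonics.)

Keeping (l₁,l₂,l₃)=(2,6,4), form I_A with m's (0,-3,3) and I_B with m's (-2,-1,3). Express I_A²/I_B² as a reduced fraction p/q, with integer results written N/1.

108/5

Shared (l₁,l₂,l₃)=(2,6,4): N and (l;000)² cancel in I_A²/I_B².
A: Δ = 4!·0!·8!/13! = 1/6435; Racah Σ t=2..2: t=2:+1/20160 = 1/20160; ⇒ 3j(2 6 4; 0 -3 3)² = 12/715, sgn -1
B: Δ = 4!·0!·8!/13! = 1/6435; Racah Σ t=4..4: t=4:+1/120960 = 1/120960; ⇒ 3j(2 6 4; -2 -1 3)² = 1/1287, sgn -1
I_A²/I_B² = (12/715)/(1/1287) = 108/5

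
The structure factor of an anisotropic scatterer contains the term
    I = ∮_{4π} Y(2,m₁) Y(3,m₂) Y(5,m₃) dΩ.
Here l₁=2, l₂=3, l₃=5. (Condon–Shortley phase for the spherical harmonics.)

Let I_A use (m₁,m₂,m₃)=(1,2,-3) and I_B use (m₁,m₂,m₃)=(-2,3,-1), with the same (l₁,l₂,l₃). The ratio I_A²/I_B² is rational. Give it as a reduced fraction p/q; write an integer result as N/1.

112/1

Same 2,3,5: normalisation and zero-m 3j drop out of the ratio.
A: Δ: 0! 4! 6! / 11! → 1/2310; sum: t=0:+1/720 = 1/720; 3j²(2 3 5; 1 2 -3) = Δ·Π!·Σ² = 8/165  (sign +1)
B: Δ: 0! 4! 6! / 11! → 1/2310; sum: t=0:+1/17280 = 1/17280; 3j²(2 3 5; -2 3 -1) = Δ·Π!·Σ² = 1/2310  (sign +1)
I_A²/I_B² = (8/165)/(1/2310) = 112/1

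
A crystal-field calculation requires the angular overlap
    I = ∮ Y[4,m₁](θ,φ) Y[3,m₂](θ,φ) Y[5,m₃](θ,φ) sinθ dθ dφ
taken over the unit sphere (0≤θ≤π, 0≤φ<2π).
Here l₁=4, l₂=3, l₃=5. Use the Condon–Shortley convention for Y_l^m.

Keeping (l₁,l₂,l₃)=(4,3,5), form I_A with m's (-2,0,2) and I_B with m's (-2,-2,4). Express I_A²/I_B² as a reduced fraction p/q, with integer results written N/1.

1/40

l's match ⇒ only the (l;m) 3-j factors differ between A and B.
A: triangle coeff Δ(4,3,5) = 1/180180; Σ_t [0,2]: t=0:+1/8640 t=1:−1/480 t=2:+1/576 = -1/4320; (3j)²=1/2145 [(4 3 5; -2 0 2)], sign=+1
B: triangle coeff Δ(4,3,5) = 1/180180; Σ_t [0,1]: t=0:+1/8640 t=1:−1/2880 = -1/4320; (3j)²=8/429 [(4 3 5; -2 -2 4)], sign=+1
I_A²/I_B² = (1/2145)/(8/429) = 1/40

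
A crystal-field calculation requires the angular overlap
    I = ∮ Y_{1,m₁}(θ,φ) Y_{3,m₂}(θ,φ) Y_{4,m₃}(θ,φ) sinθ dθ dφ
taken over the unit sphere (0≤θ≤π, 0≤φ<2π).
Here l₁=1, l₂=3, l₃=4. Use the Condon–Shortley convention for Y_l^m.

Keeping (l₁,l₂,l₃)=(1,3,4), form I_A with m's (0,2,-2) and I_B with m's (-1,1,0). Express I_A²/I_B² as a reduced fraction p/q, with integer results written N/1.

Shared (l₁,l₂,l₃)=(1,3,4): N and (l;000)² cancel in I_A²/I_B².
A: Δ = 0!·2!·6!/9! = 1/252; Racah Σ t=0..0: t=0:+1/120 = 1/120; ⇒ 3j(1 3 4; 0 2 -2)² = 1/21, sgn +1
B: Δ = 0!·2!·6!/9! = 1/252; Racah Σ t=0..0: t=0:+1/96 = 1/96; ⇒ 3j(1 3 4; -1 1 0)² = 1/42, sgn +1
I_A²/I_B² = (1/21)/(1/42) = 2/1

2/1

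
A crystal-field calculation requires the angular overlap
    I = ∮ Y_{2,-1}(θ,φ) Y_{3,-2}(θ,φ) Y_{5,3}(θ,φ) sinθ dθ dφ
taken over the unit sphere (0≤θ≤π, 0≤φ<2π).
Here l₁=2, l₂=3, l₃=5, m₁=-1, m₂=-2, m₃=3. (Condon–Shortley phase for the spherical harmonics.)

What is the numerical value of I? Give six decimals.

Checks pass: Σm=0; 10 even; l₃=5∈[1,5].
(2·2+1)(2·3+1)(2·5+1) = 385
Δ: 0! 4! 6! / 11! → 1/2310
sum: t=0:+1/144 = 1/144
3j²(2 3 5; 0 0 0) = Δ·Π!·Σ² = 10/231  (sign -1)
sum: t=0:+1/720 = 1/720
3j²(2 3 5; -1 -2 3) = Δ·Π!·Σ² = 8/165  (sign +1)
combine: 4πI² = 385·10/231·8/165 = 80/99
take √, sign -1: I = -0.25358436

-0.253584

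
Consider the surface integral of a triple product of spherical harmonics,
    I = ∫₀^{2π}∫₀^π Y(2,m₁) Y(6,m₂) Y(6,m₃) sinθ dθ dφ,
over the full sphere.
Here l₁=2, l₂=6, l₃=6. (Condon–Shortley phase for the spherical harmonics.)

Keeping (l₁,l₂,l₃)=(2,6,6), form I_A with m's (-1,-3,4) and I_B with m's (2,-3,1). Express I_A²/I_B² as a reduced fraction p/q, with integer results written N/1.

49/48

l's match ⇒ only the (l;m) 3-j factors differ between A and B.
A: triangle coeff Δ(2,6,6) = 1/90090; Σ_t [1,2]: t=1:−1/161280 t=2:+1/725760 = -1/207360; (3j)²=7/286 [(2 6 6; -1 -3 4)], sign=-1
B: triangle coeff Δ(2,6,6) = 1/90090; Σ_t [0,0]: t=0:+1/120960 = 1/120960; (3j)²=24/1001 [(2 6 6; 2 -3 1)], sign=-1
I_A²/I_B² = (7/286)/(24/1001) = 49/48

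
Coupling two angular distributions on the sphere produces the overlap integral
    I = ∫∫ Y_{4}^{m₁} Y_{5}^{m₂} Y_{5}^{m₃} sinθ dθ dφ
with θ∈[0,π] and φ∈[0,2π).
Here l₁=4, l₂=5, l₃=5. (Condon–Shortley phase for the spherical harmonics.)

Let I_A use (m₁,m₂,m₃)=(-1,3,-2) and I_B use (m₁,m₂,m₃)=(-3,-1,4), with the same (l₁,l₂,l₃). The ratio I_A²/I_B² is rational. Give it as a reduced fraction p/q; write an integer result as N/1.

Same 4,5,5: normalisation and zero-m 3j drop out of the ratio.
A: Δ: 4! 4! 6! / 15! → 1/3153150; sum: t=2:+1/17280 t=3:−1/2880 t=4:+1/6912 = -1/6912; 3j²(4 5 5; -1 3 -2) = Δ·Π!·Σ² = 5/429  (sign +1)
B: Δ: 4! 4! 6! / 15! → 1/3153150; sum: t=3:−1/17280 t=4:+1/103680 = -1/20736; 3j²(4 5 5; -3 -1 4) = Δ·Π!·Σ² = 10/429  (sign +1)
I_A²/I_B² = (5/429)/(10/429) = 1/2

1/2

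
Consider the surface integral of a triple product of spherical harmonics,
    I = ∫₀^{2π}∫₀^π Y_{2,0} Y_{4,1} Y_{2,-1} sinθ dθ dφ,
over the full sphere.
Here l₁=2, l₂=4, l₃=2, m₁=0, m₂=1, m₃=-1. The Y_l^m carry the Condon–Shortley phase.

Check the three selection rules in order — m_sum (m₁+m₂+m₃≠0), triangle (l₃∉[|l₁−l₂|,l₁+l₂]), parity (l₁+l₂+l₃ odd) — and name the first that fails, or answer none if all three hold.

azimuthal sum: 0 + 1 − 1 = 0  ✓
2 ≤ 2 ≤ 6 (triangle on l)  ✓
L = 2 + 4 + 2 = 8 (even)  ✓

none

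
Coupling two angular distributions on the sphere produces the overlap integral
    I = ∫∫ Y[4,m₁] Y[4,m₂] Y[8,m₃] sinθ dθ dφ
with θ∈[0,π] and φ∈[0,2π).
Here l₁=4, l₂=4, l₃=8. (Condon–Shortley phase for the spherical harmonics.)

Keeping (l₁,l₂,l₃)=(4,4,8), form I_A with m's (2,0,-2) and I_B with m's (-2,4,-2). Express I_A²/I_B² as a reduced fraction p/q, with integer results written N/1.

Shared (l₁,l₂,l₃)=(4,4,8): N and (l;000)² cancel in I_A²/I_B².
A: Δ = 0!·8!·8!/17! = 1/218790; Racah Σ t=0..0: t=0:+1/829440 = 1/829440; ⇒ 3j(4 4 8; 2 0 -2)² = 35/2431, sgn +1
B: Δ = 0!·8!·8!/17! = 1/218790; Racah Σ t=0..0: t=0:+1/58060800 = 1/58060800; ⇒ 3j(4 4 8; -2 4 -2)² = 1/4862, sgn +1
I_A²/I_B² = (35/2431)/(1/4862) = 70/1

70/1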